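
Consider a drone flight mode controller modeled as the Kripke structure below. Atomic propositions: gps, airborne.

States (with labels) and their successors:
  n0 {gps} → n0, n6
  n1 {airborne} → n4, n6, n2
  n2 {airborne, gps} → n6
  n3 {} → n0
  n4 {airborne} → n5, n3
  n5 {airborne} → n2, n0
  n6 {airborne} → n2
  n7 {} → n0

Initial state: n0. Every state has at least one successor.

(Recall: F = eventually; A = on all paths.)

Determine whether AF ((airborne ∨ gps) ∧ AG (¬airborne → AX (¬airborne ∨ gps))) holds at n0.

States satisfying AF ((airborne ∨ gps) ∧ AG (¬airborne → AX (¬airborne ∨ gps))): {n2, n6}.
There is a path from n0 along which (airborne ∨ gps) ∧ AG (¬airborne → AX (¬airborne ∨ gps)) never holds.
n0 ∉ Sat(AF ((airborne ∨ gps) ∧ AG (¬airborne → AX (¬airborne ∨ gps)))).

Does not hold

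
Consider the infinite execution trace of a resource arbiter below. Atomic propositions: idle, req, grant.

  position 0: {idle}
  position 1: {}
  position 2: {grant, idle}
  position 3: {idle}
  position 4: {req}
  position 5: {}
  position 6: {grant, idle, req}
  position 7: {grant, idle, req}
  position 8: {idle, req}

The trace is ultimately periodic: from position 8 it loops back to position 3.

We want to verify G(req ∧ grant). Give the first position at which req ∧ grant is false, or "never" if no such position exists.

At position 0 the labels are {idle}, so req ∧ grant is false there. This is the first violation.

0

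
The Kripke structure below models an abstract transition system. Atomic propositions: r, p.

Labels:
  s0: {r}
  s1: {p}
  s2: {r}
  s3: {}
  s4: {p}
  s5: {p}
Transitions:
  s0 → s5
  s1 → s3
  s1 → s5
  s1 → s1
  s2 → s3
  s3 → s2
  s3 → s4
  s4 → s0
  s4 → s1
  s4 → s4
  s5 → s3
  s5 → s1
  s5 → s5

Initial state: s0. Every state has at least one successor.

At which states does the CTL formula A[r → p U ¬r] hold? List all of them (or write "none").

{s1, s3, s4, s5}

States satisfying r → p: {s1, s3, s4, s5}.
States satisfying ¬r: {s1, s3, s4, s5}.
States satisfying A[r → p U ¬r]: {s1, s3, s4, s5}.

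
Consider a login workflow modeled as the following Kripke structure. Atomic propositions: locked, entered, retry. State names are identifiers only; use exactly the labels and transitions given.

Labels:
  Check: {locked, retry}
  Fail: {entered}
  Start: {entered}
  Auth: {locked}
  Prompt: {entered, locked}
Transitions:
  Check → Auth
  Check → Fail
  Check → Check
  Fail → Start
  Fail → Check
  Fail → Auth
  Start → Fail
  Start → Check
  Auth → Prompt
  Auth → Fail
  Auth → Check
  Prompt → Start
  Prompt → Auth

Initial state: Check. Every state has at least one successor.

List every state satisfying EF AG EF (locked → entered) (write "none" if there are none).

States satisfying AG EF (locked → entered): {Check, Fail, Start, Auth, Prompt}.
States satisfying EF AG EF (locked → entered): {Check, Fail, Start, Auth, Prompt}.

{Check, Fail, Start, Auth, Prompt}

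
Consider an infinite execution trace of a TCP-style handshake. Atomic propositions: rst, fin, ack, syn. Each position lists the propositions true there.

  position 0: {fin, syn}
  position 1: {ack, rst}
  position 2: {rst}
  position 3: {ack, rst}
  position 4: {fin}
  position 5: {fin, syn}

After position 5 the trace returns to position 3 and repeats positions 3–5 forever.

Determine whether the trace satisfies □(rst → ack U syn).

No

rst → ack U syn must hold at every position from 0 onward. It fails at position 1, so □(rst → ack U syn) is false.
Positions where rst holds: 1, 2, 3.
Check ack U syn at each: 1→fails, 2→fails, 3→fails.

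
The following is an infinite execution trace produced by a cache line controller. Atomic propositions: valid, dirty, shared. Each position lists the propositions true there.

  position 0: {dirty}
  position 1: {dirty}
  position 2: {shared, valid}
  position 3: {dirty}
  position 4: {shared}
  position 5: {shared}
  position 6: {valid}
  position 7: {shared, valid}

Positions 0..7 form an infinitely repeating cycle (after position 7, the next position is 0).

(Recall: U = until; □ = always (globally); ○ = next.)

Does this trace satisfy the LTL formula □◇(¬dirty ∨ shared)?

Holds

◇(¬dirty ∨ shared) holds at every position 0..7, and those are all positions ever visited, so □◇(¬dirty ∨ shared) holds.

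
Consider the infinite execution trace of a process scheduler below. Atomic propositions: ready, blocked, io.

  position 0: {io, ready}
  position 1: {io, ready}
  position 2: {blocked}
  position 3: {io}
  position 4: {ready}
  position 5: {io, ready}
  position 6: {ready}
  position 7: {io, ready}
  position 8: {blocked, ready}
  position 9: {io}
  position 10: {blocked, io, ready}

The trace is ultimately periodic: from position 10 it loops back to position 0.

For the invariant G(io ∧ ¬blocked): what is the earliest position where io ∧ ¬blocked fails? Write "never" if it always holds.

Check io ∧ ¬blocked at each position in order: 0 ✓, 1 ✓.
At position 2 the labels are {blocked}, so io ∧ ¬blocked is false there. This is the first violation.

2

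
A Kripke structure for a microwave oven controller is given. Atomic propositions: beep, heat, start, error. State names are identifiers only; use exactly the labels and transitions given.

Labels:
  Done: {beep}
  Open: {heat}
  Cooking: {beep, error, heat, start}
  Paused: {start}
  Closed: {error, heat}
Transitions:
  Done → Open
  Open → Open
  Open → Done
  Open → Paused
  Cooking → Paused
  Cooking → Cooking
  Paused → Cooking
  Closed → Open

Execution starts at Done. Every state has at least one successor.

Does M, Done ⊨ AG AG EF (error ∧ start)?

States satisfying AG EF (error ∧ start): {Done, Open, Cooking, Paused, Closed}.
States satisfying AG AG EF (error ∧ start): {Done, Open, Cooking, Paused, Closed}.
Every state reachable from Done satisfies AG EF (error ∧ start).
Done ∈ Sat(AG AG EF (error ∧ start)).

Satisfied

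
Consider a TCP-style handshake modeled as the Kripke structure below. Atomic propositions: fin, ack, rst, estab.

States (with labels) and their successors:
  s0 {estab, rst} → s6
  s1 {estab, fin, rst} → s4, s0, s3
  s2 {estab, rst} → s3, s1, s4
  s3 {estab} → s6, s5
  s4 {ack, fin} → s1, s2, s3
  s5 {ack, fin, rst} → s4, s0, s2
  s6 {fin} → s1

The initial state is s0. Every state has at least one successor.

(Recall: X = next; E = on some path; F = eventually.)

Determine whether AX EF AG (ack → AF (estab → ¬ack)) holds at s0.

States satisfying EF AG (ack → AF (estab → ¬ack)): {s0, s1, s2, s3, s4, s5, s6}.
States satisfying AX EF AG (ack → AF (estab → ¬ack)): {s0, s1, s2, s3, s4, s5, s6}.
s0 ∈ Sat(AX EF AG (ack → AF (estab → ¬ack))).

Holds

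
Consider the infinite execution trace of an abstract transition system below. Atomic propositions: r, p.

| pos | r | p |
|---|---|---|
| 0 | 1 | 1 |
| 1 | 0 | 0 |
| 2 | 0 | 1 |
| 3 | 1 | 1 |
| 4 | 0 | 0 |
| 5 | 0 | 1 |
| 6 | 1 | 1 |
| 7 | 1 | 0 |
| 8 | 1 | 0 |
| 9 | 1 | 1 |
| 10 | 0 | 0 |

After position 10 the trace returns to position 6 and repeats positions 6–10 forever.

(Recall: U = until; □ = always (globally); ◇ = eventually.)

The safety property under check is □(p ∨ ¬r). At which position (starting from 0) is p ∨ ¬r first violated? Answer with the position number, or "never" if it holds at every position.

7

Check p ∨ ¬r at each position in order: 0 ✓, 1 ✓, 2 ✓, 3 ✓, 4 ✓, 5 ✓, 6 ✓.
At position 7 the labels are {r}, so p ∨ ¬r is false there. This is the first violation.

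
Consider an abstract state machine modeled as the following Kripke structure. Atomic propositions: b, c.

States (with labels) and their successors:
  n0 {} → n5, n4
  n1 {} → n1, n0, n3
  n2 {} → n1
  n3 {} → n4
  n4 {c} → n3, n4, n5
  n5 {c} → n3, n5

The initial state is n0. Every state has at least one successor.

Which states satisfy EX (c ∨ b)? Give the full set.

States satisfying c ∨ b: {n4, n5}.
States satisfying EX (c ∨ b): {n0, n3, n4, n5}.

{n0, n3, n4, n5}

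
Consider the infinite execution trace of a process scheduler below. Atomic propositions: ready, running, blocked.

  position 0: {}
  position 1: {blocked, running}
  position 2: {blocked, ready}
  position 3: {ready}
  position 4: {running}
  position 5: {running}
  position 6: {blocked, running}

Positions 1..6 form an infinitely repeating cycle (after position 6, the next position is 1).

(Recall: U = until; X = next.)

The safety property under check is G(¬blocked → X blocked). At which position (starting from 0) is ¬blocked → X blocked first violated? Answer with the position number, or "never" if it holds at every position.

Check ¬blocked → X blocked at each position in order: 0 ✓, 1 ✓, 2 ✓.
At position 3 the labels are {ready} and the next position 4 has {running}, so ¬blocked → X blocked is false there. This is the first violation.

3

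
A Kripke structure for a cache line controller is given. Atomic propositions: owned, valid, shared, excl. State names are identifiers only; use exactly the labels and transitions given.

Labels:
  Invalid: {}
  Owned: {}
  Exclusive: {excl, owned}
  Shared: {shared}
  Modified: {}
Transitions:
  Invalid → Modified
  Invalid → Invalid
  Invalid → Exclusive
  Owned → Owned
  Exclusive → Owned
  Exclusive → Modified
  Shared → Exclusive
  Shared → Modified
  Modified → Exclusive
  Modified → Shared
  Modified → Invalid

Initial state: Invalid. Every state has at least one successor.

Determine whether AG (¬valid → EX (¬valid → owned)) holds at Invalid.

Violated

States satisfying ¬valid → EX (¬valid → owned): {Invalid, Shared, Modified}.
States satisfying AG (¬valid → EX (¬valid → owned)): ∅.
Exclusive is reachable from Invalid and violates ¬valid → EX (¬valid → owned), so AG fails at Invalid.
Invalid ∉ Sat(AG (¬valid → EX (¬valid → owned))).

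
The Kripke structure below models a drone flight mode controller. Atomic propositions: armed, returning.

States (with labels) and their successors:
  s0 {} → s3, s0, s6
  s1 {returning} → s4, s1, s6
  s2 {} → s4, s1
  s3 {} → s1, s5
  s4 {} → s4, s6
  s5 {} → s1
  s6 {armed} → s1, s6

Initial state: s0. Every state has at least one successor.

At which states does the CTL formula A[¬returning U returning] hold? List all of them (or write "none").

{s1, s3, s5}

States satisfying ¬returning: {s0, s2, s3, s4, s5, s6}.
States satisfying returning: {s1}.
States satisfying A[¬returning U returning]: {s1, s3, s5}.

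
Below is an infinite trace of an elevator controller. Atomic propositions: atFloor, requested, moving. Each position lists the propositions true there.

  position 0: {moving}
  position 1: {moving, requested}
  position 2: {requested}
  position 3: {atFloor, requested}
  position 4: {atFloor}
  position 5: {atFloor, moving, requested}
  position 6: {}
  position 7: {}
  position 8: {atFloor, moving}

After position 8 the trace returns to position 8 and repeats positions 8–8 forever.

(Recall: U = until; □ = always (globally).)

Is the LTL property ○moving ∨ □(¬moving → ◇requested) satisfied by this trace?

Holds

The position after 0 is 1; moving is true there.
¬moving → ◇requested must hold at every position from 0 onward. It fails at position 6, so □(¬moving → ◇requested) is false.
Positions where ¬moving holds: 2, 3, 4, 6, 7.
Check ◇requested at each: 2→ok, 3→ok, 4→ok, 6→fails, 7→fails.
At position 0: ○moving is true; □(¬moving → ◇requested) is false; so ○moving ∨ □(¬moving → ◇requested) is true.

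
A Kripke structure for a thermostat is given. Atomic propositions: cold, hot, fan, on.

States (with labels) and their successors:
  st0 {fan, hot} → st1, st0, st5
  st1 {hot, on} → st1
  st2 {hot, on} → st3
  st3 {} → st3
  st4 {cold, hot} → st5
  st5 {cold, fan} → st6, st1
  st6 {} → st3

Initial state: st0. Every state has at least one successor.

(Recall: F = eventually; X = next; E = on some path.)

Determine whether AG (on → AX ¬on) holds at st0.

Violated

States satisfying on → AX ¬on: {st0, st2, st3, st4, st5, st6}.
States satisfying AG (on → AX ¬on): {st2, st3, st6}.
st1 is reachable from st0 and violates on → AX ¬on, so AG fails at st0.
st0 ∉ Sat(AG (on → AX ¬on)).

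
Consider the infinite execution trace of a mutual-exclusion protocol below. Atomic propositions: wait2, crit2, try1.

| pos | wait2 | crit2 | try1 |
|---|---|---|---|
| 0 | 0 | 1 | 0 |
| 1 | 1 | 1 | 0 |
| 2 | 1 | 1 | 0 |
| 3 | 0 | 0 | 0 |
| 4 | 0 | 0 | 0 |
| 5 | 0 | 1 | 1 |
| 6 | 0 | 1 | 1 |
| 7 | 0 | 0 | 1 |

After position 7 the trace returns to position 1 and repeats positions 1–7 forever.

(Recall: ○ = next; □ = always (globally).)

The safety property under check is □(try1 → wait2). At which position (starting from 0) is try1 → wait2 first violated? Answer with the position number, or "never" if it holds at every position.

Check try1 → wait2 at each position in order: 0 ✓, 1 ✓, 2 ✓, 3 ✓, 4 ✓.
At position 5 the labels are {crit2, try1}, so try1 → wait2 is false there. This is the first violation.

5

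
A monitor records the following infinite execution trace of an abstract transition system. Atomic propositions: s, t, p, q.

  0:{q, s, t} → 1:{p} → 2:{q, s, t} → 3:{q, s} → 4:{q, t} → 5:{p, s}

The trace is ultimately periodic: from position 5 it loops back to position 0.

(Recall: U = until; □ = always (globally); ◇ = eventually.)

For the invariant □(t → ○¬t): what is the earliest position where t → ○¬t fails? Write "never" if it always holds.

never

t → ○¬t holds at every position 0..5, and those are all the positions the trace ever visits, so the invariant □(t → ○¬t) is never violated.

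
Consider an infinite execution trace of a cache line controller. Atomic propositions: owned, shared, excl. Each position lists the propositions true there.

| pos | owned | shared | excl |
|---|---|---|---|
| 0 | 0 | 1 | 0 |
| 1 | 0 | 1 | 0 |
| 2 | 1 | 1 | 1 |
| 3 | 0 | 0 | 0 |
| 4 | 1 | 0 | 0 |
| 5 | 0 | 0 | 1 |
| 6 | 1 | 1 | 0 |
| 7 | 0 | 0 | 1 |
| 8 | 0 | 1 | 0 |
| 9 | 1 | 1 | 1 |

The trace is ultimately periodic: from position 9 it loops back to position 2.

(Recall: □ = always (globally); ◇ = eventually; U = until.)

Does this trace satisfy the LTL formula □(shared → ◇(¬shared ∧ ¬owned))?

Yes

shared → ◇(¬shared ∧ ¬owned) holds at every position 0..9, and those are all positions ever visited, so □(shared → ◇(¬shared ∧ ¬owned)) holds.
Positions where shared holds: 0, 1, 2, 6, 8, 9.
Check ◇(¬shared ∧ ¬owned) at each: 0→ok, 1→ok, 2→ok, 6→ok, 8→ok, 9→ok.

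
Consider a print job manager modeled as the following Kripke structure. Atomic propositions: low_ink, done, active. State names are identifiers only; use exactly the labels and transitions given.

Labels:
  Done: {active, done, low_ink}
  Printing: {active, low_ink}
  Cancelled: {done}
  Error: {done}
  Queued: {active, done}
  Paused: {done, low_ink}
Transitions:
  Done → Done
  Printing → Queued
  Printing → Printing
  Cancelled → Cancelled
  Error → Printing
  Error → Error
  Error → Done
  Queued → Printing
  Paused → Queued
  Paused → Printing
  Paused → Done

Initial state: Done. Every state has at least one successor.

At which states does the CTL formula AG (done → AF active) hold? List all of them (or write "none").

States satisfying done → AF active: {Done, Printing, Queued, Paused}.
States satisfying AG (done → AF active): {Done, Printing, Queued, Paused}.

{Done, Printing, Queued, Paused}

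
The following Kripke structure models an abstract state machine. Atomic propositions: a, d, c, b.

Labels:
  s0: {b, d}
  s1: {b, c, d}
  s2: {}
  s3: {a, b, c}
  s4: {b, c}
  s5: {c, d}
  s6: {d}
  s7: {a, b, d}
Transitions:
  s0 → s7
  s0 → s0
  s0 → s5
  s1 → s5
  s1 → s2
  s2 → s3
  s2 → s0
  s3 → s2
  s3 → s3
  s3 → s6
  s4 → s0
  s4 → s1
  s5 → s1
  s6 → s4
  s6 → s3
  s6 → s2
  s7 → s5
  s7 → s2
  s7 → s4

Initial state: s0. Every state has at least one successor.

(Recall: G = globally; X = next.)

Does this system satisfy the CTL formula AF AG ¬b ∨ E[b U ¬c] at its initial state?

Holds

States satisfying AG ¬b: ∅.
States satisfying AF AG ¬b: ∅.
States satisfying b: {s0, s1, s3, s4, s7}.
States satisfying ¬c: {s0, s2, s6, s7}.
States satisfying E[b U ¬c]: {s0, s1, s2, s3, s4, s6, s7}.
States satisfying AF AG ¬b ∨ E[b U ¬c]: {s0, s1, s2, s3, s4, s6, s7}.
s0 ∈ Sat(AF AG ¬b ∨ E[b U ¬c]).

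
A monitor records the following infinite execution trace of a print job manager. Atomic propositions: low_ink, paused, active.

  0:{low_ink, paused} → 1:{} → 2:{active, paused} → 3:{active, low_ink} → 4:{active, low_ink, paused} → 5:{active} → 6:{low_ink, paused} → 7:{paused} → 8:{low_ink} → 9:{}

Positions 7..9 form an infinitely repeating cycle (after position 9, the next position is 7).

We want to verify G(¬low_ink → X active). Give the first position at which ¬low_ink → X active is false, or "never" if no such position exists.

5

Check ¬low_ink → X active at each position in order: 0 ✓, 1 ✓, 2 ✓, 3 ✓, 4 ✓.
At position 5 the labels are {active} and the next position 6 has {low_ink, paused}, so ¬low_ink → X active is false there. This is the first violation.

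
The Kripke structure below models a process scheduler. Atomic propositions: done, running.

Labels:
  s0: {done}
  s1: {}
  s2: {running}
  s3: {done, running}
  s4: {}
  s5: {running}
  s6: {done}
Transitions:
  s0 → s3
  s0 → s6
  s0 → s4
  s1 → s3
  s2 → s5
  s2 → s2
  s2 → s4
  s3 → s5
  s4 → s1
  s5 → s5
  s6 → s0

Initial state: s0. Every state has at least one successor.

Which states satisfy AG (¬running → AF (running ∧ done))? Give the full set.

States satisfying ¬running → AF (running ∧ done): {s1, s2, s3, s4, s5}.
States satisfying AG (¬running → AF (running ∧ done)): {s1, s2, s3, s4, s5}.

{s1, s2, s3, s4, s5}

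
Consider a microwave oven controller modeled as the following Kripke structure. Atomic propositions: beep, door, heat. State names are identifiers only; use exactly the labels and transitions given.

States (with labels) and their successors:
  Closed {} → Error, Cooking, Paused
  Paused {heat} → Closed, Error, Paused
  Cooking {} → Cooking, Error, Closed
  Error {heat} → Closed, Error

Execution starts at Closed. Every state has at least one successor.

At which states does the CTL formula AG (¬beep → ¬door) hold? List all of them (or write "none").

{Closed, Paused, Cooking, Error}

States satisfying ¬beep → ¬door: {Closed, Paused, Cooking, Error}.
States satisfying AG (¬beep → ¬door): {Closed, Paused, Cooking, Error}.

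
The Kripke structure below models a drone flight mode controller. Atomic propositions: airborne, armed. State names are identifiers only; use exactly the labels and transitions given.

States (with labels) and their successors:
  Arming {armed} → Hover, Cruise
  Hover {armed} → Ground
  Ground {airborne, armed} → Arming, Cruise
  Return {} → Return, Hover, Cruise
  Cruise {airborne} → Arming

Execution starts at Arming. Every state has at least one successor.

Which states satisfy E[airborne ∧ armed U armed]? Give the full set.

States satisfying airborne ∧ armed: {Ground}.
States satisfying armed: {Arming, Hover, Ground}.
States satisfying E[airborne ∧ armed U armed]: {Arming, Hover, Ground}.

{Arming, Hover, Ground}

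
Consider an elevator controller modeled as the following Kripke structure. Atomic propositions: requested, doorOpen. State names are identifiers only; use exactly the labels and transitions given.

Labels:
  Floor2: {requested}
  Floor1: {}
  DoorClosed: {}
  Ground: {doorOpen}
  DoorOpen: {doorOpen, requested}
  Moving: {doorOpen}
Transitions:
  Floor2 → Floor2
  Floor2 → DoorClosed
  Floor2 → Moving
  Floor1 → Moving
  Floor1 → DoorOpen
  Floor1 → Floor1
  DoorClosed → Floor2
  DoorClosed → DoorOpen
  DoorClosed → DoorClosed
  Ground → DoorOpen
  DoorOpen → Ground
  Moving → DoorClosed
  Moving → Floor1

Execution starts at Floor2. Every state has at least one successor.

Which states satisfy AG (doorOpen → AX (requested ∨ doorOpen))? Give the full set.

States satisfying doorOpen → AX (requested ∨ doorOpen): {Floor2, Floor1, DoorClosed, Ground, DoorOpen}.
States satisfying AG (doorOpen → AX (requested ∨ doorOpen)): {Ground, DoorOpen}.

{Ground, DoorOpen}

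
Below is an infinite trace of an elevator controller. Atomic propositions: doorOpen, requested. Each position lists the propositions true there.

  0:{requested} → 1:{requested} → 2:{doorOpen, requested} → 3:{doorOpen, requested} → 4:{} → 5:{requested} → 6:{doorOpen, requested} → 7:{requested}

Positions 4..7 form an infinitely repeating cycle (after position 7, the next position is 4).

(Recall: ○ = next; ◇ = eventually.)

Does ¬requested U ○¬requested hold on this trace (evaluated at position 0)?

Walking from position 0: at position 0, ○¬requested has not yet held and ¬requested fails, so ¬requested U ○¬requested is false.

No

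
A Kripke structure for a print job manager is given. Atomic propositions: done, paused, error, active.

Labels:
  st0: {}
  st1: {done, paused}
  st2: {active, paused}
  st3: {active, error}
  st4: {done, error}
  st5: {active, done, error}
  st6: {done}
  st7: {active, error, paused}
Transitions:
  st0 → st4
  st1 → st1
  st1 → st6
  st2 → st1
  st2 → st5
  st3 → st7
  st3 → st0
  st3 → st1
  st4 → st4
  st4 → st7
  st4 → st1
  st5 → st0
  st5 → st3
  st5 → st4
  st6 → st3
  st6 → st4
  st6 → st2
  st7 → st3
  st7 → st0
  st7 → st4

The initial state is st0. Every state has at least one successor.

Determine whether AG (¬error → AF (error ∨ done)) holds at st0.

States satisfying ¬error → AF (error ∨ done): {st0, st1, st2, st3, st4, st5, st6, st7}.
States satisfying AG (¬error → AF (error ∨ done)): {st0, st1, st2, st3, st4, st5, st6, st7}.
Every state reachable from st0 satisfies ¬error → AF (error ∨ done).
st0 ∈ Sat(AG (¬error → AF (error ∨ done))).

Yes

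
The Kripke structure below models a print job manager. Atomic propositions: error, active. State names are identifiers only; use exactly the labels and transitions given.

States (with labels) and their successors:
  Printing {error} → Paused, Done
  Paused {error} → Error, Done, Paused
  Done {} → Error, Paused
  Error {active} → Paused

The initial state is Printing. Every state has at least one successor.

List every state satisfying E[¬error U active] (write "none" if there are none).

States satisfying ¬error: {Done, Error}.
States satisfying active: {Error}.
States satisfying E[¬error U active]: {Done, Error}.

{Done, Error}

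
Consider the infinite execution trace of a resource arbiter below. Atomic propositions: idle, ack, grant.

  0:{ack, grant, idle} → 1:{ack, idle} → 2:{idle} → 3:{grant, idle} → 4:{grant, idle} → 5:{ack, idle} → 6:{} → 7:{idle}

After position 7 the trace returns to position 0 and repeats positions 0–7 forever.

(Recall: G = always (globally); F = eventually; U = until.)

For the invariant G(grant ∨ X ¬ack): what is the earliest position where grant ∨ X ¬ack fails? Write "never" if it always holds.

Check grant ∨ X ¬ack at each position in order: 0 ✓, 1 ✓, 2 ✓, 3 ✓, 4 ✓, 5 ✓, 6 ✓.
At position 7 the labels are {idle} and the next position 0 has {ack, grant, idle}, so grant ∨ X ¬ack is false there. This is the first violation.

7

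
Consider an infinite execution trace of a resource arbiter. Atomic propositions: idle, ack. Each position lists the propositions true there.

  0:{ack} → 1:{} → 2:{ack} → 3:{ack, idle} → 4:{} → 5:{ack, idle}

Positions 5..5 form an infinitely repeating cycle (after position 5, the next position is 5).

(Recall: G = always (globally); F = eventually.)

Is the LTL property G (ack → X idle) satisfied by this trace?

ack → X idle must hold at every position from 0 onward. It fails at position 0, so G (ack → X idle) is false.
Positions where ack holds: 0, 2, 3, 5.
Check X idle at each: 0→fails, 2→ok, 3→fails, 5→ok.

No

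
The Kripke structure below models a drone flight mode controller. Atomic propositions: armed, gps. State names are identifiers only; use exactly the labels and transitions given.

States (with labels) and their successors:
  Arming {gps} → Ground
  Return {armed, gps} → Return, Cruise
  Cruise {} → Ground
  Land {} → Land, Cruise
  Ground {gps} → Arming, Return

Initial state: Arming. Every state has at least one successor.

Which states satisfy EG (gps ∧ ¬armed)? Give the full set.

{Arming, Ground}

States satisfying gps ∧ ¬armed: {Arming, Ground}.
States satisfying EG (gps ∧ ¬armed): {Arming, Ground}.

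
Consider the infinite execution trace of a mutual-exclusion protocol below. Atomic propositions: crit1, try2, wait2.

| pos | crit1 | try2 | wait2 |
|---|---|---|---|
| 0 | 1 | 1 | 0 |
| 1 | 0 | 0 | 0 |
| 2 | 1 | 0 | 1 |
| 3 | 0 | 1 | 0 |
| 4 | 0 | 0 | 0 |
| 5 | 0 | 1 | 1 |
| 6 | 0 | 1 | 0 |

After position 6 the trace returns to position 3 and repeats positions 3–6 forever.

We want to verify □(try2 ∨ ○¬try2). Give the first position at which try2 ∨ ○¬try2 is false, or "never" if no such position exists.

Check try2 ∨ ○¬try2 at each position in order: 0 ✓, 1 ✓.
At position 2 the labels are {crit1, wait2} and the next position 3 has {try2}, so try2 ∨ ○¬try2 is false there. This is the first violation.

2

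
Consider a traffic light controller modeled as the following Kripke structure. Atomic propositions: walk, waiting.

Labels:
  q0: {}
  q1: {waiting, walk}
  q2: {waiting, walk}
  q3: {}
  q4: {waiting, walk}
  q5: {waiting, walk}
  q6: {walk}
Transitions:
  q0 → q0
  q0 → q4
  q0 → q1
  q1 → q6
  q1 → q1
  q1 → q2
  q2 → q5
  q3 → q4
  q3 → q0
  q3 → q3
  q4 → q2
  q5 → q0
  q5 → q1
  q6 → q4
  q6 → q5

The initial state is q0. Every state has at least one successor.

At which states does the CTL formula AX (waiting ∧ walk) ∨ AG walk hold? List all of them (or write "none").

{q2, q4, q6}

States satisfying waiting ∧ walk: {q1, q2, q4, q5}.
States satisfying AX (waiting ∧ walk): {q2, q4, q6}.
States satisfying walk: {q1, q2, q4, q5, q6}.
States satisfying AG walk: ∅.
States satisfying AX (waiting ∧ walk) ∨ AG walk: {q2, q4, q6}.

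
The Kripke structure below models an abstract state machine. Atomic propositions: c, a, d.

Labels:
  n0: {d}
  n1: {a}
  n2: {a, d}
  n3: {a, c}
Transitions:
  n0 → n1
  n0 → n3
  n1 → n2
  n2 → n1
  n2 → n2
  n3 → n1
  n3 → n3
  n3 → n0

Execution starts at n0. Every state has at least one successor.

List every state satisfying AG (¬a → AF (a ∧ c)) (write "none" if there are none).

States satisfying ¬a → AF (a ∧ c): {n1, n2, n3}.
States satisfying AG (¬a → AF (a ∧ c)): {n1, n2}.

{n1, n2}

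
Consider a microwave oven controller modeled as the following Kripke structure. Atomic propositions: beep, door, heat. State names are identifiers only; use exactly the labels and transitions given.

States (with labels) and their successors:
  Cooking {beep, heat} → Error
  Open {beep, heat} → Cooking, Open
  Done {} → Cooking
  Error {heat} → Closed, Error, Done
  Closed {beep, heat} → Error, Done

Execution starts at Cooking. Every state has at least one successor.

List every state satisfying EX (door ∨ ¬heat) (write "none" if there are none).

States satisfying door ∨ ¬heat: {Done}.
States satisfying EX (door ∨ ¬heat): {Error, Closed}.

{Error, Closed}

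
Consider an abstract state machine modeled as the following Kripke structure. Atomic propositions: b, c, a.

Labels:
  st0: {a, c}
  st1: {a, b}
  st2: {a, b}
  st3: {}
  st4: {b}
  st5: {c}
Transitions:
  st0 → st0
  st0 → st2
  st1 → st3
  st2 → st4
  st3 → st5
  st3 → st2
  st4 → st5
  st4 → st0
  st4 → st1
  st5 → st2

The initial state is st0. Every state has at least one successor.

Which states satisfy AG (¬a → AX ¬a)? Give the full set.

States satisfying ¬a → AX ¬a: {st0, st1, st2}.
States satisfying AG (¬a → AX ¬a): ∅.

none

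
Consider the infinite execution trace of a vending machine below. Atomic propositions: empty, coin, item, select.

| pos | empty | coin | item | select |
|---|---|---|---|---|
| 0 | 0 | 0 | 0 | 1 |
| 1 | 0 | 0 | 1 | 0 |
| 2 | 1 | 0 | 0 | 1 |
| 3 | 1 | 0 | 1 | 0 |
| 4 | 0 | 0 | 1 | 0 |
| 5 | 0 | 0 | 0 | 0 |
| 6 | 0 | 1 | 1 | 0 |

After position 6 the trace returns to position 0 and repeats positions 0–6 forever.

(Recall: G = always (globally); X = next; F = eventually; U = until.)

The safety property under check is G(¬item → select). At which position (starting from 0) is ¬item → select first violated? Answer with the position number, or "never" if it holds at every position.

5

Check ¬item → select at each position in order: 0 ✓, 1 ✓, 2 ✓, 3 ✓, 4 ✓.
At position 5 the labels are {}, so ¬item → select is false there. This is the first violation.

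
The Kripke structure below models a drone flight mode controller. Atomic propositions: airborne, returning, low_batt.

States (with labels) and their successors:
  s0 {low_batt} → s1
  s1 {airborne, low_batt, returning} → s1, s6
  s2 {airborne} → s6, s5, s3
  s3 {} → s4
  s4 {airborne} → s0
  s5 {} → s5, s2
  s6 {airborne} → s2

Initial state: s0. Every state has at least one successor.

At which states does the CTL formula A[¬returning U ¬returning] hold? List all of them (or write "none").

{s0, s2, s3, s4, s5, s6}

States satisfying ¬returning: {s0, s2, s3, s4, s5, s6}.
States satisfying A[¬returning U ¬returning]: {s0, s2, s3, s4, s5, s6}.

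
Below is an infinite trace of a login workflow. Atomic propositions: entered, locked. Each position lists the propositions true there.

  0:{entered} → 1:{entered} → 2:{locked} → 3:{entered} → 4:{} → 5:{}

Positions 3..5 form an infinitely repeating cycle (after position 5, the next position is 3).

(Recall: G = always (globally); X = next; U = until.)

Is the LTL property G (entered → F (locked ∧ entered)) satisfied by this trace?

entered → F (locked ∧ entered) must hold at every position from 0 onward. It fails at position 0, so G (entered → F (locked ∧ entered)) is false.
Positions where entered holds: 0, 1, 3.
Check F (locked ∧ entered) at each: 0→fails, 1→fails, 3→fails.

Does not hold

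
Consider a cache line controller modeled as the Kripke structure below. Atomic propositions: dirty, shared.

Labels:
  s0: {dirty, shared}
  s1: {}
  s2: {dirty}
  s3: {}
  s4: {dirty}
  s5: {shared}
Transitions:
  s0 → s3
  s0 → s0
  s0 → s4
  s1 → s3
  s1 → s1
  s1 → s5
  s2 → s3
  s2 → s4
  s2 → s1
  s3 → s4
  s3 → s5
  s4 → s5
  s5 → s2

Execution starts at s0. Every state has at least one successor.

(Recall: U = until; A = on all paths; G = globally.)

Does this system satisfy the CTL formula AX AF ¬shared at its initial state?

States satisfying AF ¬shared: {s1, s2, s3, s4, s5}.
States satisfying AX AF ¬shared: {s1, s2, s3, s4, s5}.
s0 ∉ Sat(AX AF ¬shared).

Violated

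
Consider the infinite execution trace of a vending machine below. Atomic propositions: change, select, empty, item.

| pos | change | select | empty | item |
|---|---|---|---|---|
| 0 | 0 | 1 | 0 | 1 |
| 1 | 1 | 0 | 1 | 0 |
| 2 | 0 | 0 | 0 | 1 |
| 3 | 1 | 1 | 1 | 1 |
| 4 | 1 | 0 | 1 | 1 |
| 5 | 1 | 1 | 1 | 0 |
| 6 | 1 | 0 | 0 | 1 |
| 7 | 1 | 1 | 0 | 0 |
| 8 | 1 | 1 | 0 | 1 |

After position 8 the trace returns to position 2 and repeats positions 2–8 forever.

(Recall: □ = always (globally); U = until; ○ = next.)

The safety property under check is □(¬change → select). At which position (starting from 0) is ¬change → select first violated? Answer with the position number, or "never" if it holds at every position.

Check ¬change → select at each position in order: 0 ✓, 1 ✓.
At position 2 the labels are {item}, so ¬change → select is false there. This is the first violation.

2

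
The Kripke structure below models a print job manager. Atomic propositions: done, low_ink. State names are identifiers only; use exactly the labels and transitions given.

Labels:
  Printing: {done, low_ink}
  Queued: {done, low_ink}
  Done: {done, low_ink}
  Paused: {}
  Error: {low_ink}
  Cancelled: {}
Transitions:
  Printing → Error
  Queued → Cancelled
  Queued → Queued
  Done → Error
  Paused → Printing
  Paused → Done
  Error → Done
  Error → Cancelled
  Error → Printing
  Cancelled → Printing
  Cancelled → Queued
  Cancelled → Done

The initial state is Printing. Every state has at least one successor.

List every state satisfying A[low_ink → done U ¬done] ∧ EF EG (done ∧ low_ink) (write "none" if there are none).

States satisfying low_ink → done: {Printing, Queued, Done, Paused, Cancelled}.
States satisfying ¬done: {Paused, Error, Cancelled}.
States satisfying A[low_ink → done U ¬done]: {Printing, Done, Paused, Error, Cancelled}.
States satisfying EG (done ∧ low_ink): {Queued}.
States satisfying EF EG (done ∧ low_ink): {Printing, Queued, Done, Paused, Error, Cancelled}.
States satisfying A[low_ink → done U ¬done] ∧ EF EG (done ∧ low_ink): {Printing, Done, Paused, Error, Cancelled}.

{Printing, Done, Paused, Error, Cancelled}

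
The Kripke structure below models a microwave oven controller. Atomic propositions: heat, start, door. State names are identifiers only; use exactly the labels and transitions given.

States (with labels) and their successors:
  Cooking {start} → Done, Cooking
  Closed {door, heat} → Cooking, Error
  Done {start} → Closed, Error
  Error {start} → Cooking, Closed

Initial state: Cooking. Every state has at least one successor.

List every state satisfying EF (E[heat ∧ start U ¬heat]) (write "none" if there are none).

States satisfying E[heat ∧ start U ¬heat]: {Cooking, Done, Error}.
States satisfying EF (E[heat ∧ start U ¬heat]): {Cooking, Closed, Done, Error}.

{Cooking, Closed, Done, Error}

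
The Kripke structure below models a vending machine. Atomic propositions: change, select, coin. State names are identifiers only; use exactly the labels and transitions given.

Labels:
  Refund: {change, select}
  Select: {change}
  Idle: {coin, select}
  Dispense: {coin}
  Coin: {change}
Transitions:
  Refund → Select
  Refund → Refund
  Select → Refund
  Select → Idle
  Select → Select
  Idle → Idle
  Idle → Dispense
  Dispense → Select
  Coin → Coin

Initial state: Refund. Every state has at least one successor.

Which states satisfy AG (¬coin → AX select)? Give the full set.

none

States satisfying ¬coin → AX select: {Idle, Dispense}.
States satisfying AG (¬coin → AX select): ∅.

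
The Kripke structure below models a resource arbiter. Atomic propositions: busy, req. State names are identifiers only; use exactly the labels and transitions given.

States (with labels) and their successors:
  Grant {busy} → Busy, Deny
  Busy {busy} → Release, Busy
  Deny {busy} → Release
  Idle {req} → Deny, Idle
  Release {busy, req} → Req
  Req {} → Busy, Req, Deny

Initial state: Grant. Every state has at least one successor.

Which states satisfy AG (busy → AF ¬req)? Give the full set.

{Grant, Busy, Deny, Idle, Release, Req}

States satisfying busy → AF ¬req: {Grant, Busy, Deny, Idle, Release, Req}.
States satisfying AG (busy → AF ¬req): {Grant, Busy, Deny, Idle, Release, Req}.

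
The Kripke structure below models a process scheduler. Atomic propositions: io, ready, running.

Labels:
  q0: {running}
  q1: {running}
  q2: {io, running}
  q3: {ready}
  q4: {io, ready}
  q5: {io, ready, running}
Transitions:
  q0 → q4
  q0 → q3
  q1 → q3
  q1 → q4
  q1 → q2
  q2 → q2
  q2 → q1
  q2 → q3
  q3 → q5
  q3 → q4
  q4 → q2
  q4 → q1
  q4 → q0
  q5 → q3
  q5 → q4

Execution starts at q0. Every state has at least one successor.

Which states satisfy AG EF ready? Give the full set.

{q0, q1, q2, q3, q4, q5}

States satisfying EF ready: {q0, q1, q2, q3, q4, q5}.
States satisfying AG EF ready: {q0, q1, q2, q3, q4, q5}.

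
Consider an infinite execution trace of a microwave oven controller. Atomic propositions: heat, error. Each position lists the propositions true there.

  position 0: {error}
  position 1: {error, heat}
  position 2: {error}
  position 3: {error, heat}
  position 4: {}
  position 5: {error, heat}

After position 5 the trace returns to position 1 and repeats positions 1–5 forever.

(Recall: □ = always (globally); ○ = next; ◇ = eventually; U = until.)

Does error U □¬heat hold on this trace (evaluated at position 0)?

Walking from position 0: at position 4, □¬heat has not yet held and error fails, so error U □¬heat is false.

No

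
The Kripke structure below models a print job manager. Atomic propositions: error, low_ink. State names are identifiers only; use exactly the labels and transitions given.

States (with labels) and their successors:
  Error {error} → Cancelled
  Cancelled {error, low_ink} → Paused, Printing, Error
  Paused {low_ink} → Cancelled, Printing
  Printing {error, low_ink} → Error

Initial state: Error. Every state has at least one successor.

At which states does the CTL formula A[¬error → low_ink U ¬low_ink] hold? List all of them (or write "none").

States satisfying ¬error → low_ink: {Error, Cancelled, Paused, Printing}.
States satisfying ¬low_ink: {Error}.
States satisfying A[¬error → low_ink U ¬low_ink]: {Error, Printing}.

{Error, Printing}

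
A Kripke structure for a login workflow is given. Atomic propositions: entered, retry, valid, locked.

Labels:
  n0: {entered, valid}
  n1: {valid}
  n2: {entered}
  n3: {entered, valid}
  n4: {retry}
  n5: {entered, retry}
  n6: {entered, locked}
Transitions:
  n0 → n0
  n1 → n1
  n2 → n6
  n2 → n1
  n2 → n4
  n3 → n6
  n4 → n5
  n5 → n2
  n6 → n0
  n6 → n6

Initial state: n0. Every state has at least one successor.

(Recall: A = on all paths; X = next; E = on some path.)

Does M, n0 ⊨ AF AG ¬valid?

States satisfying AG ¬valid: ∅.
States satisfying AF AG ¬valid: ∅.
There is a path from n0 along which AG ¬valid never holds.
n0 ∉ Sat(AF AG ¬valid).

No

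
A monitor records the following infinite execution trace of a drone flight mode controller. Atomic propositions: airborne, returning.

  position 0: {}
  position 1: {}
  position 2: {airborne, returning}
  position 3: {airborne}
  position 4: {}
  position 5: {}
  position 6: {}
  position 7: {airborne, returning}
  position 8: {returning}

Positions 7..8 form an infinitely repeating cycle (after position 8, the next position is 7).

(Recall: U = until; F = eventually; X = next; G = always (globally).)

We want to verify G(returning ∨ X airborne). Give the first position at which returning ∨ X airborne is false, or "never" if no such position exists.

0

At position 0 the labels are {} and the next position 1 has {}, so returning ∨ X airborne is false there. This is the first violation.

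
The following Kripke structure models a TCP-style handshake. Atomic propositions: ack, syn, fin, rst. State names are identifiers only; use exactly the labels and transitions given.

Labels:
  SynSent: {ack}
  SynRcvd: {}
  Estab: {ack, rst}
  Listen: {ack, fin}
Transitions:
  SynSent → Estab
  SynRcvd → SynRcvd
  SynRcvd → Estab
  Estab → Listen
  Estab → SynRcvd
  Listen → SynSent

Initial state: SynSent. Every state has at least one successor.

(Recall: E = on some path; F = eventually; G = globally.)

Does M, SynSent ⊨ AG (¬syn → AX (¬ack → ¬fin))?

Yes

States satisfying ¬syn → AX (¬ack → ¬fin): {SynSent, SynRcvd, Estab, Listen}.
States satisfying AG (¬syn → AX (¬ack → ¬fin)): {SynSent, SynRcvd, Estab, Listen}.
Every state reachable from SynSent satisfies ¬syn → AX (¬ack → ¬fin).
SynSent ∈ Sat(AG (¬syn → AX (¬ack → ¬fin))).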